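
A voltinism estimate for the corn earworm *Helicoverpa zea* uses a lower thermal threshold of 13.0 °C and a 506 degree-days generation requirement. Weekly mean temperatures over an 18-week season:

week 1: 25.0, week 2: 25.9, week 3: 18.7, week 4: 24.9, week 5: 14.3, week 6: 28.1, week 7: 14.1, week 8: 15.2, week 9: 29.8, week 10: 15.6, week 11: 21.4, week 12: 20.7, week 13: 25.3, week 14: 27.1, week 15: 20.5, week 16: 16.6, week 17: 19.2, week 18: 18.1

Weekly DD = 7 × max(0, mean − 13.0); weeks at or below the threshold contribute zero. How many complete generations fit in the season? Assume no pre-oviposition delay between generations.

Weekly DD (7 × max(0, T̄ − 13.0)): 84.0, 90.3, 39.9, 83.3, 9.1, 105.7, 7.7, 15.4, 117.6, 18.2, 58.8, 53.9, 86.1, 98.7, 52.5, 25.2, 43.4, 35.7.
Season total = 1025.5 DD.
Complete generations = ⌊1025.5 / 506⌋ = 2.

2 generations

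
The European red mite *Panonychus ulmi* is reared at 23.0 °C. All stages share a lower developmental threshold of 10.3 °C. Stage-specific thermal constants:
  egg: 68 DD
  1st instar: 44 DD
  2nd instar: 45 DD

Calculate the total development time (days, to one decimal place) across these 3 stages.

Daily accumulation at 23.0 °C = 23.0 − 10.3 = 12.7 DD/day.
Total K = 68 + 44 + 45 = 157 DD.
Total duration = 157 / 12.7 = 12.362 ≈ 12.4 days.

12.4 days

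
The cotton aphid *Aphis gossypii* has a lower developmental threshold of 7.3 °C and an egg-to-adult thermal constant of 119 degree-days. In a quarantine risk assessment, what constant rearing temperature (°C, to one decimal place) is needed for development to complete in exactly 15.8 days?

Required daily accumulation = 119 / 15.8 = 7.532 DD/day.
T = T_base + 7.532 = 7.3 + 7.532 = 14.832 ≈ 14.8 °C.

14.8 °C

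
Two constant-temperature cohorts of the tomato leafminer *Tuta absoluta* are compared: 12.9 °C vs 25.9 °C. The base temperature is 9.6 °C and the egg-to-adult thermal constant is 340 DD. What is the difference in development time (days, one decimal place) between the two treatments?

82.2 days

At 12.9 °C: 340 / (12.9 − 9.6) = 340 / 3.3 = 103.030 d.
At 25.9 °C: 340 / (25.9 − 9.6) = 340 / 16.3 = 20.859 d.
Difference = |103.030 − 20.859| = 82.171 ≈ 82.2 days.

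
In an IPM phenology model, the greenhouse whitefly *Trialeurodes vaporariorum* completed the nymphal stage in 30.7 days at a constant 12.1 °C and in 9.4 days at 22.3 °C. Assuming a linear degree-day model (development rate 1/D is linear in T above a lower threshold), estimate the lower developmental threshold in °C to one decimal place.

Equal thermal constants: D₁(T₁ − T_b) = D₂(T₂ − T_b).
30.7·(12.1 − T_b) = 9.4·(22.3 − T_b)
T_b = (30.7·12.1 − 9.4·22.3) / (30.7 − 9.4) = 161.85 / 21.3 = 7.599 °C ≈ 7.6 °C.

7.6 °C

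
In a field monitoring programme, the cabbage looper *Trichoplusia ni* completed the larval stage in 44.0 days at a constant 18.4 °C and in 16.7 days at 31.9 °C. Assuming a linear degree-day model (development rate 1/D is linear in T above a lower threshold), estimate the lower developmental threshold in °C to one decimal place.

10.1 °C

Linear rate model ⇒ the product D·(T − T_b) is constant across temperatures.
44.0·(18.4 − T_b) = 16.7·(31.9 − T_b)
T_b = (44.0·18.4 − 16.7·31.9) / (44.0 − 16.7) = 276.87 / 27.3 = 10.142 °C ≈ 10.1 °C.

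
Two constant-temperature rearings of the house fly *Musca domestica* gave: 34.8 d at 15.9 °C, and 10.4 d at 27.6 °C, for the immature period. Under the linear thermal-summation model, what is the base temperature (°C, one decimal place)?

Under the model K = D·(T − T_b), so D₁·(T₁ − T_b) = D₂·(T₂ − T_b).
34.8·(15.9 − T_b) = 10.4·(27.6 − T_b)
T_b = (34.8·15.9 − 10.4·27.6) / (34.8 − 10.4) = 266.28 / 24.4 = 10.913 °C ≈ 10.9 °C.

10.9 °C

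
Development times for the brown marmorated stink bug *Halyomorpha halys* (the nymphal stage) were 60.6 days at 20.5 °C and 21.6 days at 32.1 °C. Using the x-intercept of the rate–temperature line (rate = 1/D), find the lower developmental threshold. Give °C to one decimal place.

Linear rate model ⇒ the product D·(T − T_b) is constant across temperatures.
60.6·(20.5 − T_b) = 21.6·(32.1 − T_b)
T_b = (60.6·20.5 − 21.6·32.1) / (60.6 − 21.6) = 548.94 / 39.0 = 14.075 °C ≈ 14.1 °C.

14.1 °C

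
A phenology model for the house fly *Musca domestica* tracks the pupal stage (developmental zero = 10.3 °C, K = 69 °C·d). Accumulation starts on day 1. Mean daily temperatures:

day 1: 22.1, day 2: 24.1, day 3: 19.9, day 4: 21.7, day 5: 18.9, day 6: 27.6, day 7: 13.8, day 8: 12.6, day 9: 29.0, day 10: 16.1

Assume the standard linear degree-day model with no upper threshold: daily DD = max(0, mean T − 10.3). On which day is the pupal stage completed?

day 6

Daily DD above 10.3 °C: 11.8, 13.8, 9.6, 11.4, 8.6, 17.3, 3.5, 2.3, 18.7, 5.8.
Cumulative: 11.8, 25.6, 35.2, 46.6, 55.2, 72.5, 76.0, 78.3, 97.0, 102.8.
The total first reaches 69 DD on day 6.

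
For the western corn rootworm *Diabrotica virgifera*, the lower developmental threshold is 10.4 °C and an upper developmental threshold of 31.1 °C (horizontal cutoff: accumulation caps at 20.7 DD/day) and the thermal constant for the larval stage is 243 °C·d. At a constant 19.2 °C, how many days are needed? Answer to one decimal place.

27.6 days

Daily accumulation = 19.2 − 10.4 = 8.8 DD/day.
Duration = 243 / 8.8 = 27.614 ≈ 27.6 days.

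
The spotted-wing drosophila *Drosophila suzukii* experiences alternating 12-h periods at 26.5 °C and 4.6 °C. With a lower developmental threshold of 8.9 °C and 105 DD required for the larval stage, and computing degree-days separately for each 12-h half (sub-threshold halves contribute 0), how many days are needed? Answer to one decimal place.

11.9 days

Day half: max(0, 26.5 − 8.9) × 0.5 = 17.6 × 0.5 = 8.80 DD.
Night half: max(0, 4.6 − 8.9) × 0.5 = 0.0 × 0.5 = 0.00 DD.
Per 24 h: 8.80 DD/day.
Duration = 105 / 8.80 = 11.932 ≈ 11.9 days.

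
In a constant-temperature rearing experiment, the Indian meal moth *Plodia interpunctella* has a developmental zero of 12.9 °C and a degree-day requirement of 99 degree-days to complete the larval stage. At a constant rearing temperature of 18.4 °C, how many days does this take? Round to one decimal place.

18.0 days

Daily accumulation = 18.4 − 12.9 = 5.5 DD/day.
Duration = 99 / 5.5 = 18.000 ≈ 18.0 days.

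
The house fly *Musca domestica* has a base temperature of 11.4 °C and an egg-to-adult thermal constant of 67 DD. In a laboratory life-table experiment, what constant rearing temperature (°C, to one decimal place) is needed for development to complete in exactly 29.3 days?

13.7 °C

Required daily accumulation = 67 / 29.3 = 2.287 DD/day.
T = T_base + 2.287 = 11.4 + 2.287 = 13.687 ≈ 13.7 °C.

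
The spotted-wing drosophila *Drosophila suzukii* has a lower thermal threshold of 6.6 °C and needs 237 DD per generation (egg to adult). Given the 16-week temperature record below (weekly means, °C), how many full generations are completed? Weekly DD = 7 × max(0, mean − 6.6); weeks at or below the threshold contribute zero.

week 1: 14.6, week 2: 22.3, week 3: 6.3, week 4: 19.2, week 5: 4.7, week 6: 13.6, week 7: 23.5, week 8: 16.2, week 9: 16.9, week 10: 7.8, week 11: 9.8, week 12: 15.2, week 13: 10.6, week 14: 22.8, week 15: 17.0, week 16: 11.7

Weekly DD (7 × max(0, T̄ − 6.6)): 56.0, 109.9, 0.0, 88.2, 0.0, 49.0, 118.3, 67.2, 72.1, 8.4, 22.4, 60.2, 28.0, 113.4, 72.8, 35.7.
Season total = 901.6 DD.
Complete generations = ⌊901.6 / 237⌋ = 3.

3 generations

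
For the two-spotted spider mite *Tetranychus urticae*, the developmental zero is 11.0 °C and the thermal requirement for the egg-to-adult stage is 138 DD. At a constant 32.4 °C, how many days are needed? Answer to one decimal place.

Daily accumulation = 32.4 − 11.0 = 21.4 DD/day.
Duration = 138 / 21.4 = 6.449 ≈ 6.4 days.

6.4 days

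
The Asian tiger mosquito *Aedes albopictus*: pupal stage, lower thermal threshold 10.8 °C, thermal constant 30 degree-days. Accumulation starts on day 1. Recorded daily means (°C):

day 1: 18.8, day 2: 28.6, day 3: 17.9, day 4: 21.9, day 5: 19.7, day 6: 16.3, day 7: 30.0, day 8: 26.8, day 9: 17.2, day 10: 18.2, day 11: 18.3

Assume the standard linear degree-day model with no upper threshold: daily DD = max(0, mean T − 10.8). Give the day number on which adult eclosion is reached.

Daily DD above 10.8 °C: 8.0, 17.8, 7.1, 11.1, 8.9, 5.5, 19.2, 16.0, 6.4, 7.4, 7.5.
Cumulative: 8.0, 25.8, 32.9, 44.0, 52.9, 58.4, 77.6, 93.6, 100.0, 107.4, 114.9.
The total first reaches 30 DD on day 3.

day 3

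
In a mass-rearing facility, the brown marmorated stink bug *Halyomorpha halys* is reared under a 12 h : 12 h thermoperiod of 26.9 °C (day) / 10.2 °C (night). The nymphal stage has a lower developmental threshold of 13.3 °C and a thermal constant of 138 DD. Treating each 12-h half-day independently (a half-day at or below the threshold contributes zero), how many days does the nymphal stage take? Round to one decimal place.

Day half: max(0, 26.9 − 13.3) × 0.5 = 13.6 × 0.5 = 6.80 DD.
Night half: max(0, 10.2 − 13.3) × 0.5 = 0.0 × 0.5 = 0.00 DD.
Per 24 h: 6.80 DD/day.
Duration = 138 / 6.80 = 20.294 ≈ 20.3 days.

20.3 days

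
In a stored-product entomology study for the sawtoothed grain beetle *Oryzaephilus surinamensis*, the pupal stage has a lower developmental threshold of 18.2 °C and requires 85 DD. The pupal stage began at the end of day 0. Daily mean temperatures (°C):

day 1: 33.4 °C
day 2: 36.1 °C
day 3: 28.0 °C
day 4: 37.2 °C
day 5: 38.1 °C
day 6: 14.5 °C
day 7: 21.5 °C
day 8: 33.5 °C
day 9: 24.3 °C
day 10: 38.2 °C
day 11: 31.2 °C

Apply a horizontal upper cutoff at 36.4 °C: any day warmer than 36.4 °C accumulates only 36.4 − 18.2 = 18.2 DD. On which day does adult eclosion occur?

Daily DD above 18.2 °C (capped at 18.2): 15.2, 17.9, 9.8, 18.2, 18.2, 0.0, 3.3, 15.3, 6.1, 18.2, 13.0.
Cumulative: 15.2, 33.1, 42.9, 61.1, 79.3, 79.3, 82.6, 97.9, 104.0, 122.2, 135.2.
The total first reaches 85 DD on day 8.

day 8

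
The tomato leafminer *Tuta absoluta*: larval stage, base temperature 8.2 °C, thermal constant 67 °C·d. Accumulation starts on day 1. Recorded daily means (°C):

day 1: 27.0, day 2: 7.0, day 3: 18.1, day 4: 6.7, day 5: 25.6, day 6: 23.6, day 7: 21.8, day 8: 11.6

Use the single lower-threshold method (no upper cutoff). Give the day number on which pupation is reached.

Daily DD above 8.2 °C: 18.8, 0.0, 9.9, 0.0, 17.4, 15.4, 13.6, 3.4.
Cumulative: 18.8, 18.8, 28.7, 28.7, 46.1, 61.5, 75.1, 78.5.
The total first reaches 67 DD on day 7.

day 7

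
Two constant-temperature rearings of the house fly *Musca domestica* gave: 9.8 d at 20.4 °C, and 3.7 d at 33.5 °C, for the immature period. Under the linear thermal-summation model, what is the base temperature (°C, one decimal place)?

12.5 °C

Linear rate model ⇒ the product D·(T − T_b) is constant across temperatures.
9.8·(20.4 − T_b) = 3.7·(33.5 − T_b)
T_b = (9.8·20.4 − 3.7·33.5) / (9.8 − 3.7) = 75.97 / 6.1 = 12.454 °C ≈ 12.5 °C.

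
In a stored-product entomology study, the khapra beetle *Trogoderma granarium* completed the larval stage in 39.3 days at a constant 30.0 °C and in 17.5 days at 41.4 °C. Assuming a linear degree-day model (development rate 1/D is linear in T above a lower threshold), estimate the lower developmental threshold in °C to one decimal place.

20.8 °C

Under the model K = D·(T − T_b), so D₁·(T₁ − T_b) = D₂·(T₂ − T_b).
39.3·(30.0 − T_b) = 17.5·(41.4 − T_b)
T_b = (39.3·30.0 − 17.5·41.4) / (39.3 − 17.5) = 454.50 / 21.8 = 20.849 °C ≈ 20.8 °C.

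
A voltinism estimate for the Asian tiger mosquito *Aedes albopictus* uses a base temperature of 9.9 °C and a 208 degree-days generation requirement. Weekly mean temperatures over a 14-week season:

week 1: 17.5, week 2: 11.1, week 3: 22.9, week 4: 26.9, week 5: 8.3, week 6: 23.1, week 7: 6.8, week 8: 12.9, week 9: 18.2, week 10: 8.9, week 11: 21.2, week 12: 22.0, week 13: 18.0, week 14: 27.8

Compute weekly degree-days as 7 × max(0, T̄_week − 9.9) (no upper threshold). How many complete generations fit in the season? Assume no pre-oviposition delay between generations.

Weekly DD (7 × max(0, T̄ − 9.9)): 53.2, 8.4, 91.0, 119.0, 0.0, 92.4, 0.0, 21.0, 58.1, 0.0, 79.1, 84.7, 56.7, 125.3.
Season total = 788.9 DD.
Complete generations = ⌊788.9 / 208⌋ = 3.

3 generations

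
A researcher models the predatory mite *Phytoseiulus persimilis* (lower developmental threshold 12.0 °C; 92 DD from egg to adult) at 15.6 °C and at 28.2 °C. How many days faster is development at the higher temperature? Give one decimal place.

19.9 days

At 15.6 °C: 92 / (15.6 − 12.0) = 92 / 3.6 = 25.556 d.
At 28.2 °C: 92 / (28.2 − 12.0) = 92 / 16.2 = 5.679 d.
Difference = |25.556 − 5.679| = 19.877 ≈ 19.9 days.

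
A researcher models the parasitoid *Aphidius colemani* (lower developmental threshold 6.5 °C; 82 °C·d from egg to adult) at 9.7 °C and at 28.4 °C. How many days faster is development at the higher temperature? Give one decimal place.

At 9.7 °C: 82 / (9.7 − 6.5) = 82 / 3.2 = 25.625 d.
At 28.4 °C: 82 / (28.4 − 6.5) = 82 / 21.9 = 3.744 d.
Difference = |25.625 − 3.744| = 21.881 ≈ 21.9 days.

21.9 days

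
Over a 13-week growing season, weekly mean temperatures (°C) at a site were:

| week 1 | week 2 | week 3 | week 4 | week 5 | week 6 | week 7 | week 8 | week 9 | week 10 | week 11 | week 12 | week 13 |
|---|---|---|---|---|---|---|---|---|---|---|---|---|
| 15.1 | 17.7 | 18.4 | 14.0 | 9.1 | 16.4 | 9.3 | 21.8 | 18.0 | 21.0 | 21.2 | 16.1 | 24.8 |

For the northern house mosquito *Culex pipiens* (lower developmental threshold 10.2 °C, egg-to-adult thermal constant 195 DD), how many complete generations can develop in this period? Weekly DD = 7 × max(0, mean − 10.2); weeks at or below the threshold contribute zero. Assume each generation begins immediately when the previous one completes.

Weekly DD (7 × max(0, T̄ − 10.2)): 34.3, 52.5, 57.4, 26.6, 0.0, 43.4, 0.0, 81.2, 54.6, 75.6, 77.0, 41.3, 102.2.
Season total = 646.1 DD.
Complete generations = ⌊646.1 / 195⌋ = 3.

3 generations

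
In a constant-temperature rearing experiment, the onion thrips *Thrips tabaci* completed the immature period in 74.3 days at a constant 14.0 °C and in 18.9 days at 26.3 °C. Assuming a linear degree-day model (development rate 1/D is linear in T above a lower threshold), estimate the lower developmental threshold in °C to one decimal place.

Linear rate model ⇒ the product D·(T − T_b) is constant across temperatures.
74.3·(14.0 − T_b) = 18.9·(26.3 − T_b)
T_b = (74.3·14.0 − 18.9·26.3) / (74.3 − 18.9) = 543.13 / 55.4 = 9.804 °C ≈ 9.8 °C.

9.8 °C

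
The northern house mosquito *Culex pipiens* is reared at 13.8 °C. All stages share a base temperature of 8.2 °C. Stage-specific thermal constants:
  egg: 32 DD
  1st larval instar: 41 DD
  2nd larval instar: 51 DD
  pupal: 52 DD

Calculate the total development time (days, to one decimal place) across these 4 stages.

Daily accumulation at 13.8 °C = 13.8 − 8.2 = 5.6 DD/day.
Total K = 32 + 41 + 51 + 52 = 176 DD.
Total duration = 176 / 5.6 = 31.429 ≈ 31.4 days.

31.4 days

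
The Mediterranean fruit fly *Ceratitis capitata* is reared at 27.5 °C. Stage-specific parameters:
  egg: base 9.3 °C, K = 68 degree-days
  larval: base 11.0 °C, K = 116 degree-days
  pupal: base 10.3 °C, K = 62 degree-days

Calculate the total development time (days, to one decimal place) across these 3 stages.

egg: 68 / (27.5 − 9.3) = 68 / 18.2 = 3.736 d.
larval: 116 / (27.5 − 11.0) = 116 / 16.5 = 7.030 d.
pupal: 62 / (27.5 − 10.3) = 62 / 17.2 = 3.605 d.
Sum = 14.371 ≈ 14.4 days.

14.4 days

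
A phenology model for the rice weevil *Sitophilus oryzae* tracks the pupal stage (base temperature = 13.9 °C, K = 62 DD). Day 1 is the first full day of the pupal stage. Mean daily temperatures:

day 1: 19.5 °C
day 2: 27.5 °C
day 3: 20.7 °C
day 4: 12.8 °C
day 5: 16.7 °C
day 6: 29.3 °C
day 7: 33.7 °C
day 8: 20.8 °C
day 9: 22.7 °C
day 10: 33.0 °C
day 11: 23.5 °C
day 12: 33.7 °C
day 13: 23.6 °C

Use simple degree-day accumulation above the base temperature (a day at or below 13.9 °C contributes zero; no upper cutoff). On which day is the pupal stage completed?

Daily DD above 13.9 °C: 5.6, 13.6, 6.8, 0.0, 2.8, 15.4, 19.8, 6.9, 8.8, 19.1, 9.6, 19.8, 9.7.
Cumulative: 5.6, 19.2, 26.0, 26.0, 28.8, 44.2, 64.0, 70.9, 79.7, 98.8, 108.4, 128.2, 137.9.
The total first reaches 62 DD on day 7.

day 7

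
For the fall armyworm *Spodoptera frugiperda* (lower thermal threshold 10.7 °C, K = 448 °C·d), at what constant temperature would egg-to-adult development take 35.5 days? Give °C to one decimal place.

Required daily accumulation = 448 / 35.5 = 12.620 DD/day.
T = T_base + 12.620 = 10.7 + 12.620 = 23.320 ≈ 23.3 °C.

23.3 °C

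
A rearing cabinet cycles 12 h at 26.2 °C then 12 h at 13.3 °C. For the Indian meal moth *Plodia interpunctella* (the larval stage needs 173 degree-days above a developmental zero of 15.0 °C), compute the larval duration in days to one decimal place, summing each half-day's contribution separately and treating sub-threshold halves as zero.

30.9 days

Day half: max(0, 26.2 − 15.0) × 0.5 = 11.2 × 0.5 = 5.60 DD.
Night half: max(0, 13.3 − 15.0) × 0.5 = 0.0 × 0.5 = 0.00 DD.
Per 24 h: 5.60 DD/day.
Duration = 173 / 5.60 = 30.893 ≈ 30.9 days.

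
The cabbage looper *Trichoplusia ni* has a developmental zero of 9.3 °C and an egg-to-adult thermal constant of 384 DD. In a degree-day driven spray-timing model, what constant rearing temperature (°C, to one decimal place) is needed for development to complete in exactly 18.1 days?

Required daily accumulation = 384 / 18.1 = 21.215 DD/day.
T = T_base + 21.215 = 9.3 + 21.215 = 30.515 ≈ 30.5 °C.

30.5 °C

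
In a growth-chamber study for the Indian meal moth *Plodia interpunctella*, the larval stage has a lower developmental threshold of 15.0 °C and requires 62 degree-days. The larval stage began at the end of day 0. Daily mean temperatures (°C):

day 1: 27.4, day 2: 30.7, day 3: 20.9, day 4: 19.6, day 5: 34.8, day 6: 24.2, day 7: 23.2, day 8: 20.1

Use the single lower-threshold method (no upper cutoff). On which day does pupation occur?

Daily DD above 15.0 °C: 12.4, 15.7, 5.9, 4.6, 19.8, 9.2, 8.2, 5.1.
Cumulative: 12.4, 28.1, 34.0, 38.6, 58.4, 67.6, 75.8, 80.9.
The total first reaches 62 DD on day 6.

day 6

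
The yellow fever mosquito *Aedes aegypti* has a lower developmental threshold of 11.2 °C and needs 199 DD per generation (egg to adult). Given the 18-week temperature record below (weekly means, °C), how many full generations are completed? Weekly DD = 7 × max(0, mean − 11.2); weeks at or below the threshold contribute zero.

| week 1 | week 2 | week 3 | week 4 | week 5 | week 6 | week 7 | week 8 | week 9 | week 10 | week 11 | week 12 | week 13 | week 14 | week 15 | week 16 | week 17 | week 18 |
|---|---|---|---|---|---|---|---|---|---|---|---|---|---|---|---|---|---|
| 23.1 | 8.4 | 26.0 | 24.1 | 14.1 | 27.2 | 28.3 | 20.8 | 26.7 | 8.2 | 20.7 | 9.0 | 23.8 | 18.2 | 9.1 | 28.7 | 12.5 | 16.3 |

Weekly DD (7 × max(0, T̄ − 11.2)): 83.3, 0.0, 103.6, 90.3, 20.3, 112.0, 119.7, 67.2, 108.5, 0.0, 66.5, 0.0, 88.2, 49.0, 0.0, 122.5, 9.1, 35.7.
Season total = 1075.9 DD.
Complete generations = ⌊1075.9 / 199⌋ = 5.

5 generations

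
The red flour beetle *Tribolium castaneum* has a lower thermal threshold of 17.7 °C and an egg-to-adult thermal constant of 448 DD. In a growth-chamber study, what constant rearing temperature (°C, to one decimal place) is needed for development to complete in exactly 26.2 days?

Required daily accumulation = 448 / 26.2 = 17.099 DD/day.
T = T_base + 17.099 = 17.7 + 17.099 = 34.799 ≈ 34.8 °C.

34.8 °C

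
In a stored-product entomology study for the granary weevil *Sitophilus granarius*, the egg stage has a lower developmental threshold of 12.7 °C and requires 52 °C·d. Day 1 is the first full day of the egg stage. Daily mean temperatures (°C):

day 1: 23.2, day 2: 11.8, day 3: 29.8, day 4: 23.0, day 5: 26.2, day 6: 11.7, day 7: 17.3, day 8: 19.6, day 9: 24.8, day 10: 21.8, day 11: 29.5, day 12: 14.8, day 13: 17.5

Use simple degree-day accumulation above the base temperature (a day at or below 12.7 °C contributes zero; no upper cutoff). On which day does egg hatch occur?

day 7

Daily DD above 12.7 °C: 10.5, 0.0, 17.1, 10.3, 13.5, 0.0, 4.6, 6.9, 12.1, 9.1, 16.8, 2.1, 4.8.
Cumulative: 10.5, 10.5, 27.6, 37.9, 51.4, 51.4, 56.0, 62.9, 75.0, 84.1, 100.9, 103.0, 107.8.
The total first reaches 52 DD on day 7.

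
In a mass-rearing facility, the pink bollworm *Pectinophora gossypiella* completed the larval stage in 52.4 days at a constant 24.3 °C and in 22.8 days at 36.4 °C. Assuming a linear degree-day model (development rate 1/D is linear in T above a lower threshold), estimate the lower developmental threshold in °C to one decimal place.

15.0 °C

Linear rate model ⇒ the product D·(T − T_b) is constant across temperatures.
52.4·(24.3 − T_b) = 22.8·(36.4 − T_b)
T_b = (52.4·24.3 − 22.8·36.4) / (52.4 − 22.8) = 443.40 / 29.6 = 14.980 °C ≈ 15.0 °C.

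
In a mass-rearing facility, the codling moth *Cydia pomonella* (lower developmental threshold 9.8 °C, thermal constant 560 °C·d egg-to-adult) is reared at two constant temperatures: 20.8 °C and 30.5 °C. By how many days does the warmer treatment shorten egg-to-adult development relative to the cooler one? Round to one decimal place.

At 20.8 °C: 560 / (20.8 − 9.8) = 560 / 11.0 = 50.909 d.
At 30.5 °C: 560 / (30.5 − 9.8) = 560 / 20.7 = 27.053 d.
Difference = |50.909 − 27.053| = 23.856 ≈ 23.9 days.

23.9 days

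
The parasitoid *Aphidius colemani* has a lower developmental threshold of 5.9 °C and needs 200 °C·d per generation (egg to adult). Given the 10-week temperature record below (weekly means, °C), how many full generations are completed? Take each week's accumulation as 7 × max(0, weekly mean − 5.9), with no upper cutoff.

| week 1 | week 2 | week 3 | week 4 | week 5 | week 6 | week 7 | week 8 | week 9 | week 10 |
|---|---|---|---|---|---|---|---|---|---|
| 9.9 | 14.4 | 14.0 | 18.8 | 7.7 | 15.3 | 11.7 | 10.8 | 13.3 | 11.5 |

2 generations

Weekly DD (7 × max(0, T̄ − 5.9)): 28.0, 59.5, 56.7, 90.3, 12.6, 65.8, 40.6, 34.3, 51.8, 39.2.
Season total = 478.8 DD.
Complete generations = ⌊478.8 / 200⌋ = 2.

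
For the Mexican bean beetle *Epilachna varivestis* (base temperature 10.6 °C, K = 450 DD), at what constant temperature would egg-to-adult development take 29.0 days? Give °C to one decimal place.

Required daily accumulation = 450 / 29.0 = 15.517 DD/day.
T = T_base + 15.517 = 10.6 + 15.517 = 26.117 ≈ 26.1 °C.

26.1 °C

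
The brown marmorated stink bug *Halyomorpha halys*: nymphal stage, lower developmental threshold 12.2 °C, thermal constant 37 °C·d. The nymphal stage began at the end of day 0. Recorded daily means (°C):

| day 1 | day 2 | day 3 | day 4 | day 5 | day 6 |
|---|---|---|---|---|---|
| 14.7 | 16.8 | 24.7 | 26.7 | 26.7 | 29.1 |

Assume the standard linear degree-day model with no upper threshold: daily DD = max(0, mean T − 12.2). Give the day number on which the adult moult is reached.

day 5

Daily DD above 12.2 °C: 2.5, 4.6, 12.5, 14.5, 14.5, 16.9.
Cumulative: 2.5, 7.1, 19.6, 34.1, 48.6, 65.5.
The total first reaches 37 DD on day 5.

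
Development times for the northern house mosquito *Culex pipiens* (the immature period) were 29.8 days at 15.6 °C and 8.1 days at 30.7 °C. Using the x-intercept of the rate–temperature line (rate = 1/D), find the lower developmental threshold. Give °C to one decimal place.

10.0 °C

Under the model K = D·(T − T_b), so D₁·(T₁ − T_b) = D₂·(T₂ − T_b).
29.8·(15.6 − T_b) = 8.1·(30.7 − T_b)
T_b = (29.8·15.6 − 8.1·30.7) / (29.8 − 8.1) = 216.21 / 21.7 = 9.964 °C ≈ 10.0 °C.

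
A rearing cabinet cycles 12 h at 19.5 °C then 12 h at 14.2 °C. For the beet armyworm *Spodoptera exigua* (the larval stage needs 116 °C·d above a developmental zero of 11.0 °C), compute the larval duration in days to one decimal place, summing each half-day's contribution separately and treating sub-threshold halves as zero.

19.8 days

Day half: max(0, 19.5 − 11.0) × 0.5 = 8.5 × 0.5 = 4.25 DD.
Night half: max(0, 14.2 − 11.0) × 0.5 = 3.2 × 0.5 = 1.60 DD.
Per 24 h: 5.85 DD/day.
Duration = 116 / 5.85 = 19.829 ≈ 19.8 days.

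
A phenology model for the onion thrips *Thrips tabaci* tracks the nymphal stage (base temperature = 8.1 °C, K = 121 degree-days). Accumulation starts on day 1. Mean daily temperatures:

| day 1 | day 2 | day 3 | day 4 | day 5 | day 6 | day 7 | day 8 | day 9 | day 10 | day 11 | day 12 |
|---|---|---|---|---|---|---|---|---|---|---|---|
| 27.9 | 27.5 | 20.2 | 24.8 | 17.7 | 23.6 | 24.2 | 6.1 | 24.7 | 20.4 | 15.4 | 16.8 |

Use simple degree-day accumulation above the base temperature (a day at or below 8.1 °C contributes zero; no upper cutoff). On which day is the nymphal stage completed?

Daily DD above 8.1 °C: 19.8, 19.4, 12.1, 16.7, 9.6, 15.5, 16.1, 0.0, 16.6, 12.3, 7.3, 8.7.
Cumulative: 19.8, 39.2, 51.3, 68.0, 77.6, 93.1, 109.2, 109.2, 125.8, 138.1, 145.4, 154.1.
The total first reaches 121 DD on day 9.

day 9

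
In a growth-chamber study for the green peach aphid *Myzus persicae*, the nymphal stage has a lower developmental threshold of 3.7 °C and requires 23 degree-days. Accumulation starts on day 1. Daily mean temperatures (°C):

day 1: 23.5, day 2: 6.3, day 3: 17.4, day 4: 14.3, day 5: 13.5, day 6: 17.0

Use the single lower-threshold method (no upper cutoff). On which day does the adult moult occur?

Daily DD above 3.7 °C: 19.8, 2.6, 13.7, 10.6, 9.8, 13.3.
Cumulative: 19.8, 22.4, 36.1, 46.7, 56.5, 69.8.
The total first reaches 23 DD on day 3.

day 3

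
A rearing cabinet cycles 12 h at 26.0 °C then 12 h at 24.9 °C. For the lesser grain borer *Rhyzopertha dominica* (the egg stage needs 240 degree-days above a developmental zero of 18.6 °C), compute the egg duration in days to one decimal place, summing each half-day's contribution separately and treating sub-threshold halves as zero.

35.0 days

Day half: max(0, 26.0 − 18.6) × 0.5 = 7.4 × 0.5 = 3.70 DD.
Night half: max(0, 24.9 − 18.6) × 0.5 = 6.3 × 0.5 = 3.15 DD.
Per 24 h: 6.85 DD/day.
Duration = 240 / 6.85 = 35.036 ≈ 35.0 days.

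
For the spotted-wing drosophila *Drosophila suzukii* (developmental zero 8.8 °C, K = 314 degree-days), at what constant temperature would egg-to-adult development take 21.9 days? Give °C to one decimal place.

Required daily accumulation = 314 / 21.9 = 14.338 DD/day.
T = T_base + 14.338 = 8.8 + 14.338 = 23.138 ≈ 23.1 °C.

23.1 °C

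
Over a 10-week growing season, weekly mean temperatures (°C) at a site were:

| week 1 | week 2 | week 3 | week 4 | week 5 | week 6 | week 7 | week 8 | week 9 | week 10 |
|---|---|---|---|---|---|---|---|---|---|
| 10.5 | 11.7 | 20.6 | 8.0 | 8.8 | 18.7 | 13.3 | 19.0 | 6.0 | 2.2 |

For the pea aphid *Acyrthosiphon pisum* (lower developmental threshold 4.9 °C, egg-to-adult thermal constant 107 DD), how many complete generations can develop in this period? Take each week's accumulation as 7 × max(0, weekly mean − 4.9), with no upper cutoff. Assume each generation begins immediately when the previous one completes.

Weekly DD (7 × max(0, T̄ − 4.9)): 39.2, 47.6, 109.9, 21.7, 27.3, 96.6, 58.8, 98.7, 7.7, 0.0.
Season total = 507.5 DD.
Complete generations = ⌊507.5 / 107⌋ = 4.

4 generations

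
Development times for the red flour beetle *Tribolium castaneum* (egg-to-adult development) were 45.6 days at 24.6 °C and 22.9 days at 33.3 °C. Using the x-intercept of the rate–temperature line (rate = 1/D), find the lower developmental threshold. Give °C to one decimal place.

Linear rate model ⇒ the product D·(T − T_b) is constant across temperatures.
45.6·(24.6 − T_b) = 22.9·(33.3 − T_b)
T_b = (45.6·24.6 − 22.9·33.3) / (45.6 − 22.9) = 359.19 / 22.7 = 15.823 °C ≈ 15.8 °C.

15.8 °C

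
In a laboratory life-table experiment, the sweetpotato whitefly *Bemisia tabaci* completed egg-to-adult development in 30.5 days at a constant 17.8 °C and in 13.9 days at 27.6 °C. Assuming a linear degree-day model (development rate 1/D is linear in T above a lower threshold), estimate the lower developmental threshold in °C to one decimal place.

9.6 °C

Under the model K = D·(T − T_b), so D₁·(T₁ − T_b) = D₂·(T₂ − T_b).
30.5·(17.8 − T_b) = 13.9·(27.6 − T_b)
T_b = (30.5·17.8 − 13.9·27.6) / (30.5 − 13.9) = 159.26 / 16.6 = 9.594 °C ≈ 9.6 °C.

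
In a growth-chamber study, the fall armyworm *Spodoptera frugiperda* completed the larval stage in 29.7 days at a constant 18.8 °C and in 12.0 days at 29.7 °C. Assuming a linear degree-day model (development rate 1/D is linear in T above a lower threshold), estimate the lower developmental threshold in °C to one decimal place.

11.4 °C

Under the model K = D·(T − T_b), so D₁·(T₁ − T_b) = D₂·(T₂ − T_b).
29.7·(18.8 − T_b) = 12.0·(29.7 − T_b)
T_b = (29.7·18.8 − 12.0·29.7) / (29.7 − 12.0) = 201.96 / 17.7 = 11.410 °C ≈ 11.4 °C.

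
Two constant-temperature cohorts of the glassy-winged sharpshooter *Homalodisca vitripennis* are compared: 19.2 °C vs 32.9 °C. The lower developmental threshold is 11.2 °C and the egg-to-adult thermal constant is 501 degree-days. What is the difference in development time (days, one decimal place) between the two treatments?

39.5 days

At 19.2 °C: 501 / (19.2 − 11.2) = 501 / 8.0 = 62.625 d.
At 32.9 °C: 501 / (32.9 − 11.2) = 501 / 21.7 = 23.088 d.
Difference = |62.625 − 23.088| = 39.537 ≈ 39.5 days.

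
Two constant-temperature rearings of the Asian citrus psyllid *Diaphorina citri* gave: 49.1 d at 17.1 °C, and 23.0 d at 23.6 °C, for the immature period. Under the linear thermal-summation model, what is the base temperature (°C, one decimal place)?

11.4 °C

Linear rate model ⇒ the product D·(T − T_b) is constant across temperatures.
49.1·(17.1 − T_b) = 23.0·(23.6 − T_b)
T_b = (49.1·17.1 − 23.0·23.6) / (49.1 − 23.0) = 296.81 / 26.1 = 11.372 °C ≈ 11.4 °C.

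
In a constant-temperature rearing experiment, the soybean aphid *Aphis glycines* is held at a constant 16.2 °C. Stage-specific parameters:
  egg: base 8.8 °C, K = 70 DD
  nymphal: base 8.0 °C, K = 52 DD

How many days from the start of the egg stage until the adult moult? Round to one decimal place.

egg: 70 / (16.2 − 8.8) = 70 / 7.4 = 9.459 d.
nymphal: 52 / (16.2 − 8.0) = 52 / 8.2 = 6.341 d.
Sum = 15.801 ≈ 15.8 days.

15.8 days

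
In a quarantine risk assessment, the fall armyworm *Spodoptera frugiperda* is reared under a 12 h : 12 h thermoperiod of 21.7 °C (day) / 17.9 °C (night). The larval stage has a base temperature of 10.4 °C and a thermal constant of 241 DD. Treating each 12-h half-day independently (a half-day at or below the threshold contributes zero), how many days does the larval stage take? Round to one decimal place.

Day half: max(0, 21.7 − 10.4) × 0.5 = 11.3 × 0.5 = 5.65 DD.
Night half: max(0, 17.9 − 10.4) × 0.5 = 7.5 × 0.5 = 3.75 DD.
Per 24 h: 9.40 DD/day.
Duration = 241 / 9.40 = 25.638 ≈ 25.6 days.

25.6 days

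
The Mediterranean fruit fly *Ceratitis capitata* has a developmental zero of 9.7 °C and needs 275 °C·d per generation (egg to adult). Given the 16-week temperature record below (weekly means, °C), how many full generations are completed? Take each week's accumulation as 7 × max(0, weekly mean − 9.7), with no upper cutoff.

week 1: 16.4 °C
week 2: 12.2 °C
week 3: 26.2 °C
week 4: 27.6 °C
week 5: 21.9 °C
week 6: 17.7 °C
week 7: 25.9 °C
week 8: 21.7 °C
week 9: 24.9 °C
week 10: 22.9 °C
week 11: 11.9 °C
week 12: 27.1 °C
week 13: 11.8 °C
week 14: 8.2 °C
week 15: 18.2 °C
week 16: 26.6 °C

Weekly DD (7 × max(0, T̄ − 9.7)): 46.9, 17.5, 115.5, 125.3, 85.4, 56.0, 113.4, 84.0, 106.4, 92.4, 15.4, 121.8, 14.7, 0.0, 59.5, 118.3.
Season total = 1172.5 DD.
Complete generations = ⌊1172.5 / 275⌋ = 4.

4 generations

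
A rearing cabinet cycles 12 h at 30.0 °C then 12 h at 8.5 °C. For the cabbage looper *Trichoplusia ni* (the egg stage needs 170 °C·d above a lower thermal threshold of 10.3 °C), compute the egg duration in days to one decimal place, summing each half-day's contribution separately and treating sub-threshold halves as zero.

Day half: max(0, 30.0 − 10.3) × 0.5 = 19.7 × 0.5 = 9.85 DD.
Night half: max(0, 8.5 − 10.3) × 0.5 = 0.0 × 0.5 = 0.00 DD.
Per 24 h: 9.85 DD/day.
Duration = 170 / 9.85 = 17.259 ≈ 17.3 days.

17.3 days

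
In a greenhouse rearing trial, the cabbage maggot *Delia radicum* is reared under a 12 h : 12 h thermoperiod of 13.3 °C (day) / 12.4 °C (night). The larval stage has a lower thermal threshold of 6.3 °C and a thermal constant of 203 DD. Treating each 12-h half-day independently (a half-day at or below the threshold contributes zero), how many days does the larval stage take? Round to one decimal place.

Day half: max(0, 13.3 − 6.3) × 0.5 = 7.0 × 0.5 = 3.50 DD.
Night half: max(0, 12.4 − 6.3) × 0.5 = 6.1 × 0.5 = 3.05 DD.
Per 24 h: 6.55 DD/day.
Duration = 203 / 6.55 = 30.992 ≈ 31.0 days.

31.0 days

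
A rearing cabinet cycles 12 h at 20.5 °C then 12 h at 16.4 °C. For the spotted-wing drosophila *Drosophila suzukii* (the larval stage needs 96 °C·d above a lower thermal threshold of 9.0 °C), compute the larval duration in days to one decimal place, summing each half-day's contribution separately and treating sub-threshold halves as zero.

10.2 days

Day half: max(0, 20.5 − 9.0) × 0.5 = 11.5 × 0.5 = 5.75 DD.
Night half: max(0, 16.4 − 9.0) × 0.5 = 7.4 × 0.5 = 3.70 DD.
Per 24 h: 9.45 DD/day.
Duration = 96 / 9.45 = 10.159 ≈ 10.2 days.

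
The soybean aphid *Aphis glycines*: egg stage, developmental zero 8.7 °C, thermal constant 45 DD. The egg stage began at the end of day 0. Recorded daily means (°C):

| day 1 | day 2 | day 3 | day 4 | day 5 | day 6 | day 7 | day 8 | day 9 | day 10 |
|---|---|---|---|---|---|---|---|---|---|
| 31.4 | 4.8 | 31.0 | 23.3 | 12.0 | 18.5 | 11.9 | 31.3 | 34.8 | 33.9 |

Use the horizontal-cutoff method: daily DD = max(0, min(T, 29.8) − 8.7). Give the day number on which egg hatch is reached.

day 4

Daily DD above 8.7 °C (capped at 21.1): 21.1, 0.0, 21.1, 14.6, 3.3, 9.8, 3.2, 21.1, 21.1, 21.1.
Cumulative: 21.1, 21.1, 42.2, 56.8, 60.1, 69.9, 73.1, 94.2, 115.3, 136.4.
The total first reaches 45 DD on day 4.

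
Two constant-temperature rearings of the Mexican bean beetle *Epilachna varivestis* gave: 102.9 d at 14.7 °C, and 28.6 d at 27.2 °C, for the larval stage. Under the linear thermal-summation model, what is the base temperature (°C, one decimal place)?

9.9 °C

Under the model K = D·(T − T_b), so D₁·(T₁ − T_b) = D₂·(T₂ − T_b).
102.9·(14.7 − T_b) = 28.6·(27.2 − T_b)
T_b = (102.9·14.7 − 28.6·27.2) / (102.9 − 28.6) = 734.71 / 74.3 = 9.888 °C ≈ 9.9 °C.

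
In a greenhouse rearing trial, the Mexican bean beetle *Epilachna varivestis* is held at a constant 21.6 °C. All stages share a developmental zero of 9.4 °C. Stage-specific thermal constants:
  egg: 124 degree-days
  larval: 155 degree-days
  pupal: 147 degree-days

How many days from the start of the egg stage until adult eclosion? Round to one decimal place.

34.9 days

Daily accumulation at 21.6 °C = 21.6 − 9.4 = 12.2 DD/day.
Total K = 124 + 155 + 147 = 426 DD.
Total duration = 426 / 12.2 = 34.918 ≈ 34.9 days.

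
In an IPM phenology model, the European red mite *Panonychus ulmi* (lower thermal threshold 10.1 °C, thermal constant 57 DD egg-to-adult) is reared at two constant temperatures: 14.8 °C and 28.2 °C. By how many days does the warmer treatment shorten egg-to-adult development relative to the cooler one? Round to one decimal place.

At 14.8 °C: 57 / (14.8 − 10.1) = 57 / 4.7 = 12.128 d.
At 28.2 °C: 57 / (28.2 − 10.1) = 57 / 18.1 = 3.149 d.
Difference = |12.128 − 3.149| = 8.978 ≈ 9.0 days.

9.0 days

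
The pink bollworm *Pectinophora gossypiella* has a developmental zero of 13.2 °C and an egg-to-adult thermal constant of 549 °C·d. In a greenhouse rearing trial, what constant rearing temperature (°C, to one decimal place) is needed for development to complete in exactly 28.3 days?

Required daily accumulation = 549 / 28.3 = 19.399 DD/day.
T = T_base + 19.399 = 13.2 + 19.399 = 32.599 ≈ 32.6 °C.

32.6 °C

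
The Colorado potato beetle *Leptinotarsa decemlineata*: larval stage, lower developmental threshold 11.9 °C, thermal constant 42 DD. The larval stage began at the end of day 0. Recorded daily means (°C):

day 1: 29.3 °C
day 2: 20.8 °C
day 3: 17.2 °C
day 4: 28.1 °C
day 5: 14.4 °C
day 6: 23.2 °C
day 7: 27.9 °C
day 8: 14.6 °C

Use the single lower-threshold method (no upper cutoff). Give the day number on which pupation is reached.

day 4

Daily DD above 11.9 °C: 17.4, 8.9, 5.3, 16.2, 2.5, 11.3, 16.0, 2.7.
Cumulative: 17.4, 26.3, 31.6, 47.8, 50.3, 61.6, 77.6, 80.3.
The total first reaches 42 DD on day 4.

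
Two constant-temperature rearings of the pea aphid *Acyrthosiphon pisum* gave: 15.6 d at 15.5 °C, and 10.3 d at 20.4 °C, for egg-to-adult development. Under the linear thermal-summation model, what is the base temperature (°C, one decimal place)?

Linear rate model ⇒ the product D·(T − T_b) is constant across temperatures.
15.6·(15.5 − T_b) = 10.3·(20.4 − T_b)
T_b = (15.6·15.5 − 10.3·20.4) / (15.6 − 10.3) = 31.68 / 5.3 = 5.977 °C ≈ 6.0 °C.

6.0 °C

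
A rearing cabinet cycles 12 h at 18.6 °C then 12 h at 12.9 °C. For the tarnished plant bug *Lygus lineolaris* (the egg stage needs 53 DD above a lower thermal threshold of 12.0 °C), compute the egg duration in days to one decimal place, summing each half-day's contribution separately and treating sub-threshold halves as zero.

14.1 days

Day half: max(0, 18.6 − 12.0) × 0.5 = 6.6 × 0.5 = 3.30 DD.
Night half: max(0, 12.9 − 12.0) × 0.5 = 0.9 × 0.5 = 0.45 DD.
Per 24 h: 3.75 DD/day.
Duration = 53 / 3.75 = 14.133 ≈ 14.1 days.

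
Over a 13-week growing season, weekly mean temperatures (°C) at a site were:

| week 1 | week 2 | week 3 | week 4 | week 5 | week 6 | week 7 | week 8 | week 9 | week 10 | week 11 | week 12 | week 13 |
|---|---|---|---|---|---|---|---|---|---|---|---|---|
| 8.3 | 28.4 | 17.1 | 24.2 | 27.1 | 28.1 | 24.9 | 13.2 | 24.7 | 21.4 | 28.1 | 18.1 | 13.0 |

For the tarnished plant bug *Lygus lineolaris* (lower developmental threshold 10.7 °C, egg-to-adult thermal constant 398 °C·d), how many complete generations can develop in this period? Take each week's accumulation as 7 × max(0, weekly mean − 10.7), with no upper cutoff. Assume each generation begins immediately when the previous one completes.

2 generations

Weekly DD (7 × max(0, T̄ − 10.7)): 0.0, 123.9, 44.8, 94.5, 114.8, 121.8, 99.4, 17.5, 98.0, 74.9, 121.8, 51.8, 16.1.
Season total = 979.3 DD.
Complete generations = ⌊979.3 / 398⌋ = 2.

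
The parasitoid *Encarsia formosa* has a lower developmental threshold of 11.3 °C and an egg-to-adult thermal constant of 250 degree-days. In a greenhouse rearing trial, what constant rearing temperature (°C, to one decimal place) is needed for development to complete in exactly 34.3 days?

18.6 °C

Required daily accumulation = 250 / 34.3 = 7.289 DD/day.
T = T_base + 7.289 = 11.3 + 7.289 = 18.589 ≈ 18.6 °C.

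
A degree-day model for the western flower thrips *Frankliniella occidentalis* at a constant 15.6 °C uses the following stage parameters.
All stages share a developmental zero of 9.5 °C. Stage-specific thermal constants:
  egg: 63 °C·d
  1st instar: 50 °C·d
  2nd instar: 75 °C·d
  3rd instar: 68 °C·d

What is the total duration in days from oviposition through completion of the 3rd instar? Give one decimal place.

42.0 days

Daily accumulation at 15.6 °C = 15.6 − 9.5 = 6.1 DD/day.
Total K = 63 + 50 + 75 + 68 = 256 DD.
Total duration = 256 / 6.1 = 41.967 ≈ 42.0 days.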